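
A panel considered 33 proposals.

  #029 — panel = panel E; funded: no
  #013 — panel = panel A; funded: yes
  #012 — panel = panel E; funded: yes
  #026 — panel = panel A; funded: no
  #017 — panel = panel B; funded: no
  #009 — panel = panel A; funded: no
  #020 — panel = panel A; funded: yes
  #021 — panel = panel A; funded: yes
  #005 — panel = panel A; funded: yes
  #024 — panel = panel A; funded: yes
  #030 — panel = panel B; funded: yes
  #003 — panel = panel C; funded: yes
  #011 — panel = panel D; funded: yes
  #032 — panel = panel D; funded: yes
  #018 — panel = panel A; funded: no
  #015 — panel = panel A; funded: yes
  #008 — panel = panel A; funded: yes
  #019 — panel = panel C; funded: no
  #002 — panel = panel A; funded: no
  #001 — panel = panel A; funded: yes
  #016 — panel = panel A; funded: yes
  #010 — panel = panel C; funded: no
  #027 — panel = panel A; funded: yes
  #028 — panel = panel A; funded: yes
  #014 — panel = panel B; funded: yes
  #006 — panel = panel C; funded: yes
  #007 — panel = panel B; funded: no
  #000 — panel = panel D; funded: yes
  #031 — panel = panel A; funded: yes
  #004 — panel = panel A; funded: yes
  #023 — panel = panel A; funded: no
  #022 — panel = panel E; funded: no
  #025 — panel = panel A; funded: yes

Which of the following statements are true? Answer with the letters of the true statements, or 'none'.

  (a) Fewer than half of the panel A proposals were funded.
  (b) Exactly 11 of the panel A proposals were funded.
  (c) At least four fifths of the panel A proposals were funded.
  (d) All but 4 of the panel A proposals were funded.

none

|A| = 19, |A ∩ B| = 14, |A ∖ B| = 5.
(a) |A ∩ B| < |A ∖ B|: fails.
(b) |A ∩ B| = 11: fails.
(c) |A ∩ B| / |A| ≥ 4/5: fails.
(d) |A ∖ B| = 4: fails.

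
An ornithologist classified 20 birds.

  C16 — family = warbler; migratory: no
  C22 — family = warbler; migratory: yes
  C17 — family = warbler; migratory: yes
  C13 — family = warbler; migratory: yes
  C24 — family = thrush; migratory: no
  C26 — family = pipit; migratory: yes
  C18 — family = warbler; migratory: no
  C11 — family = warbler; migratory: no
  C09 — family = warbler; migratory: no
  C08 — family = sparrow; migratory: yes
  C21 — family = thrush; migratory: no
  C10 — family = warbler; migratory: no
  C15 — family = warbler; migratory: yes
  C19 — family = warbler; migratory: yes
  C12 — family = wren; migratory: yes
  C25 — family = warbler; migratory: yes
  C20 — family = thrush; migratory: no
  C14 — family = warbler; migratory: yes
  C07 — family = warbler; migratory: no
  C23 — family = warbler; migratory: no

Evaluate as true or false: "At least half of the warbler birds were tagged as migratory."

'At least half of the warbler birds were tagged as migratory' holds iff |A ∩ B| ≥ |A ∖ B|.
A (the restrictor) = {C16, C22, C17, C13, C18, C11, C09, C10, C15, C19, C25, C14, C07, C23}, |A| = 14.
A ∩ B = {C22, C17, C13, C15, C19, C25, C14}, so |A ∩ B| = 7.
A ∖ B = {C16, C18, C11, C09, C10, C07, C23}, so |A ∖ B| = 7.
7 = 7, so the statement is true.

True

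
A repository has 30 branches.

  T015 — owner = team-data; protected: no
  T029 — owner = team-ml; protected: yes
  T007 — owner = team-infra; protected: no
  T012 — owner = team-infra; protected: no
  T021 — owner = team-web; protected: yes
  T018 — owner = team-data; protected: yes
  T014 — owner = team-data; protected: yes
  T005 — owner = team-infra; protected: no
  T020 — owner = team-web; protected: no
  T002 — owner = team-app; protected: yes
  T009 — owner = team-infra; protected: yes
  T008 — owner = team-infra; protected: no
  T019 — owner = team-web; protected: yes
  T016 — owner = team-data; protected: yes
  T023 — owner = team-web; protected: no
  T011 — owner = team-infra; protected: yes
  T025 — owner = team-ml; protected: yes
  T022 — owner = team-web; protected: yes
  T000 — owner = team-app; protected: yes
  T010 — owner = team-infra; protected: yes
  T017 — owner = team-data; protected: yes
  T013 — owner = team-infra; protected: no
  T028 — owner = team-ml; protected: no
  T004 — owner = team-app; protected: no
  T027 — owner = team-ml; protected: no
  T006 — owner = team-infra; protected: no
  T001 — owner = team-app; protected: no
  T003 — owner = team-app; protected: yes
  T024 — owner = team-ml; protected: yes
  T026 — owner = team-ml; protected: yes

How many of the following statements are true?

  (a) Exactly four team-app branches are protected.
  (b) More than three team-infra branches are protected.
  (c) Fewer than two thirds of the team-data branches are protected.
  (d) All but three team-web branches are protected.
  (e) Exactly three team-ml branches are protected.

0

(a) team-app: |A| = 5, |A ∩ B| = 3; needs |A ∩ B| = 4 — false.
(b) team-infra: |A| = 9, |A ∩ B| = 3; needs |A ∩ B| > 3 — false.
(c) team-data: |A| = 5, |A ∩ B| = 4; needs |A ∩ B| / |A| < 2/3 — false.
(d) team-web: |A| = 5, |A ∩ B| = 3; needs |A ∖ B| = 3 — false.
(e) team-ml: |A| = 6, |A ∩ B| = 4; needs |A ∩ B| = 3 — false.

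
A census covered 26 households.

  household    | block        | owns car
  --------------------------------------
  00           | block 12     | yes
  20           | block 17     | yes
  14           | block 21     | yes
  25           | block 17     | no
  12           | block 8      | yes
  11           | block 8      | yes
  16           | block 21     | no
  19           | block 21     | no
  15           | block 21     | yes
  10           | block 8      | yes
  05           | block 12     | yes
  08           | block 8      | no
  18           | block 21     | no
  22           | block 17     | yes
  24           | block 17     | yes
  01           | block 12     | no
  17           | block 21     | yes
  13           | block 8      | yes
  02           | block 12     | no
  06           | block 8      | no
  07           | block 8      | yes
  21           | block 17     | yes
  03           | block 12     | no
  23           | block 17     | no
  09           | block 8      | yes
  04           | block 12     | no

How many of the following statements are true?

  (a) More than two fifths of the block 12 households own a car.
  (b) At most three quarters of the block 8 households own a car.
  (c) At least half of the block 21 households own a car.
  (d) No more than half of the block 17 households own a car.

(a) block 12: |A| = 6, |A ∩ B| = 2; needs |A ∩ B| / |A| > 2/5 — false.
(b) block 8: |A| = 8, |A ∩ B| = 6; needs |A ∩ B| / |A| ≤ 3/4 — true.
(c) block 21: |A| = 6, |A ∩ B| = 3; needs |A ∩ B| ≥ |A ∖ B| — true.
(d) block 17: |A| = 6, |A ∩ B| = 4; needs |A ∩ B| ≤ |A ∖ B| — false.

2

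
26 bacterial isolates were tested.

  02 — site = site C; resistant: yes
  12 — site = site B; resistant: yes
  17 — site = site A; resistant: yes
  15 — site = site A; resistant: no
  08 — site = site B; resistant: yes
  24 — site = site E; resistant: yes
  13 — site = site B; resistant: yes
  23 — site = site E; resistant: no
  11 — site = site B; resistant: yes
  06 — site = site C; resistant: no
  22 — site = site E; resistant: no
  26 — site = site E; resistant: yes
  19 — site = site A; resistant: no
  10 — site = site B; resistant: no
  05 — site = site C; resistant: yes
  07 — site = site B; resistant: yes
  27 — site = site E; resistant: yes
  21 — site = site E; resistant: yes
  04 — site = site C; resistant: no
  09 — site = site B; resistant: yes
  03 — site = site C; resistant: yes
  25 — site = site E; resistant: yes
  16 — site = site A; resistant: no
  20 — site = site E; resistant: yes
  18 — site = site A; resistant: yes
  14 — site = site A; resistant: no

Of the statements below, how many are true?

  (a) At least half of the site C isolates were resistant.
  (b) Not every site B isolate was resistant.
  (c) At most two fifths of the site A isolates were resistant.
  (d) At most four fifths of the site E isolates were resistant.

(a) site C: |A| = 5, |A ∩ B| = 3; needs |A ∩ B| ≥ |A ∖ B| — true.
(b) site B: |A| = 7, |A ∩ B| = 6; needs A ⊄ B (|A ∖ B| ≥ 1) — true.
(c) site A: |A| = 6, |A ∩ B| = 2; needs |A ∩ B| / |A| ≤ 2/5 — true.
(d) site E: |A| = 8, |A ∩ B| = 6; needs |A ∩ B| / |A| ≤ 4/5 — true.

4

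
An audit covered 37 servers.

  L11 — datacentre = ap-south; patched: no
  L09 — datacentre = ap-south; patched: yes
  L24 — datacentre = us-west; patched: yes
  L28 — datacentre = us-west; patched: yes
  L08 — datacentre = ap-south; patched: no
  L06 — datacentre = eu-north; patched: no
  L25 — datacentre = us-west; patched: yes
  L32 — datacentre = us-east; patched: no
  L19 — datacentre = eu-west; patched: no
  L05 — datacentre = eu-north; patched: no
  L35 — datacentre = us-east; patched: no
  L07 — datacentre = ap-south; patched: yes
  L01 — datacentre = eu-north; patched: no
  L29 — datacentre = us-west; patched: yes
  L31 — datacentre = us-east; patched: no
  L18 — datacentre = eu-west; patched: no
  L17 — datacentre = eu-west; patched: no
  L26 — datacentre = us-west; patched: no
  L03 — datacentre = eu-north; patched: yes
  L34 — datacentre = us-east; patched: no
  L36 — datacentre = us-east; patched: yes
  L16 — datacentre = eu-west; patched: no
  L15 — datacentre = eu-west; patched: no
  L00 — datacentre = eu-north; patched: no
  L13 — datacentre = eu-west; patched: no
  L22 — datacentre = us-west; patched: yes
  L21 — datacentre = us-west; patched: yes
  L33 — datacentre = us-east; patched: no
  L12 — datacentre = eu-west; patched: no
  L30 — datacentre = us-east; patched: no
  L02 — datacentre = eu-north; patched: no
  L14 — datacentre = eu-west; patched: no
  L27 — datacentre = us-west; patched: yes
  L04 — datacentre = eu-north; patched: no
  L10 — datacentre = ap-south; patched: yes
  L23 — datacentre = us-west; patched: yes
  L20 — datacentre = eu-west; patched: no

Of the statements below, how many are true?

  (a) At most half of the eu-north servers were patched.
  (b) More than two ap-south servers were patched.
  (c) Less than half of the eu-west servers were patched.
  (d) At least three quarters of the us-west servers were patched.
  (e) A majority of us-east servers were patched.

4

(a) eu-north: |A| = 7, |A ∩ B| = 1; needs |A ∩ B| ≤ |A ∖ B| — true.
(b) ap-south: |A| = 5, |A ∩ B| = 3; needs |A ∩ B| > 2 — true.
(c) eu-west: |A| = 9, |A ∩ B| = 0; needs |A ∩ B| < |A ∖ B| — true.
(d) us-west: |A| = 9, |A ∩ B| = 8; needs |A ∩ B| / |A| ≥ 3/4 — true.
(e) us-east: |A| = 7, |A ∩ B| = 1; needs |A ∩ B| > |A ∖ B| — false.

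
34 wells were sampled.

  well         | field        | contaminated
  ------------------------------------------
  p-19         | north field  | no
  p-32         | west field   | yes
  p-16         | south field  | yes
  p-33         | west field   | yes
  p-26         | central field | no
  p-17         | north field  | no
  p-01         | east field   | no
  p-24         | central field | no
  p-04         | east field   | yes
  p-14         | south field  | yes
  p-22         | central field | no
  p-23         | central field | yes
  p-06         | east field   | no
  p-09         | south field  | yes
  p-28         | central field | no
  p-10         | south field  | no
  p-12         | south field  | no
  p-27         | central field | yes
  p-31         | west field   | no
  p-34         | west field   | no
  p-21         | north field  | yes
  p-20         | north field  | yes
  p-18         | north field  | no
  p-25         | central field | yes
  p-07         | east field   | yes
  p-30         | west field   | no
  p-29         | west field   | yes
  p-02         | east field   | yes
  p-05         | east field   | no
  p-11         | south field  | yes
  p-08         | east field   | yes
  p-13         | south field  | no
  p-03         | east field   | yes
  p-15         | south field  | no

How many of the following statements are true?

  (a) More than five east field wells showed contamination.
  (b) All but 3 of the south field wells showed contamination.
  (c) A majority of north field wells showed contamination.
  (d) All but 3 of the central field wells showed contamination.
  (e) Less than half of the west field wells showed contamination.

(a) east field: |A| = 8, |A ∩ B| = 5; needs |A ∩ B| > 5 — false.
(b) south field: |A| = 8, |A ∩ B| = 4; needs |A ∖ B| = 3 — false.
(c) north field: |A| = 5, |A ∩ B| = 2; needs |A ∩ B| > |A ∖ B| — false.
(d) central field: |A| = 7, |A ∩ B| = 3; needs |A ∖ B| = 3 — false.
(e) west field: |A| = 6, |A ∩ B| = 3; needs |A ∩ B| < |A ∖ B| — false.

0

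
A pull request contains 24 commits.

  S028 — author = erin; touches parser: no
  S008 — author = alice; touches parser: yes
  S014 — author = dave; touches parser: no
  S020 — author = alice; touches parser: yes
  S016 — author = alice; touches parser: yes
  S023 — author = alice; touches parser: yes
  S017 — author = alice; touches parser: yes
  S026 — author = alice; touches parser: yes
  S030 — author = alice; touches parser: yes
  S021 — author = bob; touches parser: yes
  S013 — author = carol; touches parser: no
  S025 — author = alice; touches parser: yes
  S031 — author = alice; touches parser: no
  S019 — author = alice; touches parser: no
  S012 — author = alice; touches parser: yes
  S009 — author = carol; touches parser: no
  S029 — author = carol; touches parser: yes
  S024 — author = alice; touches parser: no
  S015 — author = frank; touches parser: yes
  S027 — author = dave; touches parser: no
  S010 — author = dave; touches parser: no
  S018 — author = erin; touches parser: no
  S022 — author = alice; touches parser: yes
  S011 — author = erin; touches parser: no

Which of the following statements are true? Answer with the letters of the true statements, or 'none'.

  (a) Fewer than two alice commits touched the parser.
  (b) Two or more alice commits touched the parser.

(b)

|A| = 13, |A ∩ B| = 10, |A ∖ B| = 3.
(a) |A ∩ B| < 2: fails.
(b) |A ∩ B| ≥ 2: holds.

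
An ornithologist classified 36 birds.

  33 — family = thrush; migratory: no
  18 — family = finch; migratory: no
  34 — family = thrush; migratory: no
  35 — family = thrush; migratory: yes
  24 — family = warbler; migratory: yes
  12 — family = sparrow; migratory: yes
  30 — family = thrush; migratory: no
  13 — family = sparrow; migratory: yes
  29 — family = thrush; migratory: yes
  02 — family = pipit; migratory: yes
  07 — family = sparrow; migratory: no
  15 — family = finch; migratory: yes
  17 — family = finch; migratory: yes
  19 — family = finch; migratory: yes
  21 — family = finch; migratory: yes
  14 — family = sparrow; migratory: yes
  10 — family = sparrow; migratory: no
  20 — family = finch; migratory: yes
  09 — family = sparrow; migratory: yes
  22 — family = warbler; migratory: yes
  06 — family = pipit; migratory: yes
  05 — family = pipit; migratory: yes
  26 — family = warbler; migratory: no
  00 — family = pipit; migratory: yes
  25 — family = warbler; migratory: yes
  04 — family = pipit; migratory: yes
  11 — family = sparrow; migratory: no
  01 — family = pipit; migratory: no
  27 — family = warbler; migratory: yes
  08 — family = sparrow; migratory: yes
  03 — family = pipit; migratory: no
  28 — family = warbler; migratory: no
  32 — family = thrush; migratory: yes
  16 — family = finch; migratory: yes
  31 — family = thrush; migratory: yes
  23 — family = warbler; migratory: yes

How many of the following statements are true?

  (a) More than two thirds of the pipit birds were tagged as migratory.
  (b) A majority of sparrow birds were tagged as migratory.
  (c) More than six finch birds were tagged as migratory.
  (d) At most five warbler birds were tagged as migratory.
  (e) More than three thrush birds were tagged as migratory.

4

(a) pipit: |A| = 7, |A ∩ B| = 5; needs |A ∩ B| / |A| > 2/3 — true.
(b) sparrow: |A| = 8, |A ∩ B| = 5; needs |A ∩ B| > |A ∖ B| — true.
(c) finch: |A| = 7, |A ∩ B| = 6; needs |A ∩ B| > 6 — false.
(d) warbler: |A| = 7, |A ∩ B| = 5; needs |A ∩ B| ≤ 5 — true.
(e) thrush: |A| = 7, |A ∩ B| = 4; needs |A ∩ B| > 3 — true.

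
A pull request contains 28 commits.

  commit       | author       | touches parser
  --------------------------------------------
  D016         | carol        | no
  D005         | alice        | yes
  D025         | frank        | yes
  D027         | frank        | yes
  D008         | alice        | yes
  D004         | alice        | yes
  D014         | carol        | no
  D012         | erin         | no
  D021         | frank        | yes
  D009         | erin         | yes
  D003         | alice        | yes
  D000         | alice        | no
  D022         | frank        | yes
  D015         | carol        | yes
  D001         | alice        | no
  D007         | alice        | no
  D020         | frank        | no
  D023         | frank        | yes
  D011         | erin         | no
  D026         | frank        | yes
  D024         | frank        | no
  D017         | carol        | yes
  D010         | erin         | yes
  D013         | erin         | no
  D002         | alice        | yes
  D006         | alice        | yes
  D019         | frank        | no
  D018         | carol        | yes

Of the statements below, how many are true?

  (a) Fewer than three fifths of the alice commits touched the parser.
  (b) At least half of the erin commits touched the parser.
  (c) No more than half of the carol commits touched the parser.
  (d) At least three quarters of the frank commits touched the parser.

(a) alice: |A| = 9, |A ∩ B| = 6; needs |A ∩ B| / |A| < 3/5 — false.
(b) erin: |A| = 5, |A ∩ B| = 2; needs |A ∩ B| ≥ |A ∖ B| — false.
(c) carol: |A| = 5, |A ∩ B| = 3; needs |A ∩ B| ≤ |A ∖ B| — false.
(d) frank: |A| = 9, |A ∩ B| = 6; needs |A ∩ B| / |A| ≥ 3/4 — false.

0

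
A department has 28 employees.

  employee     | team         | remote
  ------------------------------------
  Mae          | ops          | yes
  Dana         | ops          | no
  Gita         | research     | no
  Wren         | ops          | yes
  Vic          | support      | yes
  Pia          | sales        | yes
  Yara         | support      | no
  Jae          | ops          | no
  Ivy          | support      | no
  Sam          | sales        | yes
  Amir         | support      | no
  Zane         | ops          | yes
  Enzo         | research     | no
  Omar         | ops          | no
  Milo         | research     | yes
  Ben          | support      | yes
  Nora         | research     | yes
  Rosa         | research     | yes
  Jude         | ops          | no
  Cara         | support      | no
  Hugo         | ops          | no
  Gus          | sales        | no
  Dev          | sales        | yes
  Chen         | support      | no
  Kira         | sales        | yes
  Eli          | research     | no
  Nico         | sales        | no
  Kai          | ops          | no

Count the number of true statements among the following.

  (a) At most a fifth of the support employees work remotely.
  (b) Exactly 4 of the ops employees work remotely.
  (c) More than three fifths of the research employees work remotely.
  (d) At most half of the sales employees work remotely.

0

(a) support: |A| = 7, |A ∩ B| = 2; needs |A ∩ B| / |A| ≤ 1/5 — false.
(b) ops: |A| = 9, |A ∩ B| = 3; needs |A ∩ B| = 4 — false.
(c) research: |A| = 6, |A ∩ B| = 3; needs |A ∩ B| / |A| > 3/5 — false.
(d) sales: |A| = 6, |A ∩ B| = 4; needs |A ∩ B| ≤ |A ∖ B| — false.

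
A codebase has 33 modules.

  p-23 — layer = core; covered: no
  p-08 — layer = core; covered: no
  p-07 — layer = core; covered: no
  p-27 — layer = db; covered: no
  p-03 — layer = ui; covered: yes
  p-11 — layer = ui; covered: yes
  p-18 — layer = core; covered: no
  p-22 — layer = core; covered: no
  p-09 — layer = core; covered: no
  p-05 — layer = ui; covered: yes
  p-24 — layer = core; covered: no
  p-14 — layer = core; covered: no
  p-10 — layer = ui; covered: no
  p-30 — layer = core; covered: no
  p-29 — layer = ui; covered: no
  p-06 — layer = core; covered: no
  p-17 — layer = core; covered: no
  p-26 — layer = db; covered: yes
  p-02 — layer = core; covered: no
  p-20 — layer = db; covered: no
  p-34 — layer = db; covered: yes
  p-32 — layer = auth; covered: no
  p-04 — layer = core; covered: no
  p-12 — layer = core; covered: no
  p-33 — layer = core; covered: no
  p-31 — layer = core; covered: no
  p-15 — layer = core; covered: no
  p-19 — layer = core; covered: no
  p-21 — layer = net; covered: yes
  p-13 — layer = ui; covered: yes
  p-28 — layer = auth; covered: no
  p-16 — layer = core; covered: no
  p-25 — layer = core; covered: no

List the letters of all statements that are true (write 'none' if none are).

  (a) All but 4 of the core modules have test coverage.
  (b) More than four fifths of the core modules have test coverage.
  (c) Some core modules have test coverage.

none

|A| = 20, |A ∩ B| = 0, |A ∖ B| = 20.
(a) |A ∖ B| = 4: fails.
(b) |A ∩ B| / |A| > 4/5: fails.
(c) A ∩ B ≠ ∅ (|A ∩ B| ≥ 1): fails.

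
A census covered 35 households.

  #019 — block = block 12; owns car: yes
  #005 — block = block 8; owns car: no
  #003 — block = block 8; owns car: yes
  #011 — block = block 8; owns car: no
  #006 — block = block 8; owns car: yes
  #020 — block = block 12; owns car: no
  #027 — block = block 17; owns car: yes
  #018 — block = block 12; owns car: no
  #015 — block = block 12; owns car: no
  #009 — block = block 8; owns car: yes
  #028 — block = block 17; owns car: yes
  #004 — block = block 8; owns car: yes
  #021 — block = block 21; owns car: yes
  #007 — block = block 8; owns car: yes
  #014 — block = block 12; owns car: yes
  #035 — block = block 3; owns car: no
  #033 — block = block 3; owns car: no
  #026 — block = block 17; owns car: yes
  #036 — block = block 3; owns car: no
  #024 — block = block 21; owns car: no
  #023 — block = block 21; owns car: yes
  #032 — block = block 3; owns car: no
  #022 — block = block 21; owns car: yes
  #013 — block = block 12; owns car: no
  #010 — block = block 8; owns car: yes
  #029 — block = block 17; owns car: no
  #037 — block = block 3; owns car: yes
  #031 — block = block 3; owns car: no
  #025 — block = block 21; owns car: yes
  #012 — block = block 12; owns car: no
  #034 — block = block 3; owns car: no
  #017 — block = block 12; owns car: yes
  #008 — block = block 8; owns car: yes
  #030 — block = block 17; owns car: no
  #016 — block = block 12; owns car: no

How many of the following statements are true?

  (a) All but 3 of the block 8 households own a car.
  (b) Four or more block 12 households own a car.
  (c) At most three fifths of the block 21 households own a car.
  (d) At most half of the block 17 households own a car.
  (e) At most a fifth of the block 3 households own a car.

1

(a) block 8: |A| = 9, |A ∩ B| = 7; needs |A ∖ B| = 3 — false.
(b) block 12: |A| = 9, |A ∩ B| = 3; needs |A ∩ B| ≥ 4 — false.
(c) block 21: |A| = 5, |A ∩ B| = 4; needs |A ∩ B| / |A| ≤ 3/5 — false.
(d) block 17: |A| = 5, |A ∩ B| = 3; needs |A ∩ B| ≤ |A ∖ B| — false.
(e) block 3: |A| = 7, |A ∩ B| = 1; needs |A ∩ B| / |A| ≤ 1/5 — true.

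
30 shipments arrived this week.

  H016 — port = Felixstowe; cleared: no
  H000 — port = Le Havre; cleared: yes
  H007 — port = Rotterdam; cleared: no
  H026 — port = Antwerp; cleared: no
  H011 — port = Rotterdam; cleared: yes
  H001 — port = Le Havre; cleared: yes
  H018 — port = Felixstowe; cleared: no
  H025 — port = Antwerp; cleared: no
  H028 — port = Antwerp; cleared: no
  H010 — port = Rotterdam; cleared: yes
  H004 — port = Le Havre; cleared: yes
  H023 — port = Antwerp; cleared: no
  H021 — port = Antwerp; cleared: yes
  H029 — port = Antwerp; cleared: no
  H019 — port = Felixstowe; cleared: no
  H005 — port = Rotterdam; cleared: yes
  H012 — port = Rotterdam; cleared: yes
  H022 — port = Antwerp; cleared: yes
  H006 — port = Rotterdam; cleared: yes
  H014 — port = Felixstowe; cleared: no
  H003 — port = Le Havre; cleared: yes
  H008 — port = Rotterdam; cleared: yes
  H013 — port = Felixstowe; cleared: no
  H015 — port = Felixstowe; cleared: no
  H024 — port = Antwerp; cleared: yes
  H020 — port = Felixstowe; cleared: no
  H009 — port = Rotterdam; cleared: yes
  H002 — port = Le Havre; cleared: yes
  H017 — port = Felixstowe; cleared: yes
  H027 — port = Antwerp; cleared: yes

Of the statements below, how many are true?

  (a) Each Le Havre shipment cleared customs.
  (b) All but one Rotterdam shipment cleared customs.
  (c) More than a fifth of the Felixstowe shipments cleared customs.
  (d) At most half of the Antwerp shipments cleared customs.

(a) Le Havre: |A| = 5, |A ∩ B| = 5; needs A ⊆ B, i.e. every element of A is in B (|A ∖ B| = 0) — true.
(b) Rotterdam: |A| = 8, |A ∩ B| = 7; needs |A ∖ B| = 1 — true.
(c) Felixstowe: |A| = 8, |A ∩ B| = 1; needs |A ∩ B| / |A| > 1/5 — false.
(d) Antwerp: |A| = 9, |A ∩ B| = 4; needs |A ∩ B| ≤ |A ∖ B| — true.

3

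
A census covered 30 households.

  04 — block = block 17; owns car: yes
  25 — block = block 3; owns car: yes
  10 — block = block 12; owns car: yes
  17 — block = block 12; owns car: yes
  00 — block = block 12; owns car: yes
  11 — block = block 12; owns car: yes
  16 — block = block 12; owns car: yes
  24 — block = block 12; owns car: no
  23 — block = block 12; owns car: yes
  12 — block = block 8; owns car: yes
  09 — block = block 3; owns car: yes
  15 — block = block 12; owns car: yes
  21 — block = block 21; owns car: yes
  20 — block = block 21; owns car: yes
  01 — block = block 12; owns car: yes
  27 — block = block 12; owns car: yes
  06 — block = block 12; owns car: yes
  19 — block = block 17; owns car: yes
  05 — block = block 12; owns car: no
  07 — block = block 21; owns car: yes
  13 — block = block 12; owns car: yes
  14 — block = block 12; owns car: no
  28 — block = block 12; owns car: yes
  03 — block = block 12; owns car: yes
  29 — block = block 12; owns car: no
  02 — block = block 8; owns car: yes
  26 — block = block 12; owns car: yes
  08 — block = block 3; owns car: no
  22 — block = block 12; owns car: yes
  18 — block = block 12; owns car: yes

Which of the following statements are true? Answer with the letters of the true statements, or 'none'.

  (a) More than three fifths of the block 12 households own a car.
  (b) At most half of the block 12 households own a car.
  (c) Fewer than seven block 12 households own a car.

|A| = 20, |A ∩ B| = 16, |A ∖ B| = 4.
(a) |A ∩ B| / |A| > 3/5: holds.
(b) |A ∩ B| ≤ |A ∖ B|: fails.
(c) |A ∩ B| < 7: fails.

(a)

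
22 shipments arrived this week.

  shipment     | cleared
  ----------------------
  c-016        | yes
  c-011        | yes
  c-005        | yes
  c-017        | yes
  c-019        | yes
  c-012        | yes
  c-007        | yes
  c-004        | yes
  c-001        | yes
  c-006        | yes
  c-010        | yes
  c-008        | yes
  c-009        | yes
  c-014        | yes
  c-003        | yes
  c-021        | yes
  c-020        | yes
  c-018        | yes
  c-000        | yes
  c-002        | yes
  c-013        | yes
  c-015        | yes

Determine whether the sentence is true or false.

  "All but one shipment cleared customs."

False

The determiner here denotes the relation: |A ∖ B| = 1.
|A| = 22, |A ∩ B| = 22, |A ∖ B| = 0.
|A ∖ B| = 0, so the statement is false.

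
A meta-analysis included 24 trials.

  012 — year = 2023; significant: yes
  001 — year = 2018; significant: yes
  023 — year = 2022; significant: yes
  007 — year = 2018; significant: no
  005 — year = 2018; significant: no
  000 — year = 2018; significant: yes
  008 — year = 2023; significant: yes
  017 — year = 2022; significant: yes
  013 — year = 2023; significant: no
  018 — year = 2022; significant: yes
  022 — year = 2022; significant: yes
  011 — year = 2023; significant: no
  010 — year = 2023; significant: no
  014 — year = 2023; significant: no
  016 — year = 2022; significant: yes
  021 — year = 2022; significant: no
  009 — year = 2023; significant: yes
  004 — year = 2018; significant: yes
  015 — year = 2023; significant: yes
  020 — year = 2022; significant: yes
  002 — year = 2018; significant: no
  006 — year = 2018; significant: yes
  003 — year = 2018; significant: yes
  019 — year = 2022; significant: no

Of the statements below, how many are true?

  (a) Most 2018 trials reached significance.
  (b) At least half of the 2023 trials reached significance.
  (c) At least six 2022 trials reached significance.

3

(a) 2018: |A| = 8, |A ∩ B| = 5; needs |A ∩ B| > |A ∖ B| — true.
(b) 2023: |A| = 8, |A ∩ B| = 4; needs |A ∩ B| ≥ |A ∖ B| — true.
(c) 2022: |A| = 8, |A ∩ B| = 6; needs |A ∩ B| ≥ 6 — true.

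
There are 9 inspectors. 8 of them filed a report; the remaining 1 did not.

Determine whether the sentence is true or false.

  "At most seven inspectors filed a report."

False

Truth condition: |A ∩ B| ≤ 7.
|A| = 9, |A ∩ B| = 8, |A ∖ B| = 1.
|A ∩ B| = 8, so the statement is false.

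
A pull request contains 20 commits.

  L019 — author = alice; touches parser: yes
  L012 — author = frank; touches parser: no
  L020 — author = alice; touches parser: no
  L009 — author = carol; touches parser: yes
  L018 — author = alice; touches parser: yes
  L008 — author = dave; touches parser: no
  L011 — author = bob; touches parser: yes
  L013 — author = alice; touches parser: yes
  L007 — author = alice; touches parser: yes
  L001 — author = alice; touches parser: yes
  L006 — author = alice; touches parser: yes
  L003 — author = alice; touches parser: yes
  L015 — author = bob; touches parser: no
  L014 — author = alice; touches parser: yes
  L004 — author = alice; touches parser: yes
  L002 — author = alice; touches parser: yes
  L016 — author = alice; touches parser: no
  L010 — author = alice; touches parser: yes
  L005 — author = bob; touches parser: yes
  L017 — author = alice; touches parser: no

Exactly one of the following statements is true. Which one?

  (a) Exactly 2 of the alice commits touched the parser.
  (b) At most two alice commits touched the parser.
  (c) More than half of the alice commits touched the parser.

|A| = 14, |A ∩ B| = 11, |A ∖ B| = 3.
(a) requires |A ∩ B| = 2: false.
(b) requires |A ∩ B| ≤ 2: false.
(c) requires |A ∩ B| > |A ∖ B|: true.

(c)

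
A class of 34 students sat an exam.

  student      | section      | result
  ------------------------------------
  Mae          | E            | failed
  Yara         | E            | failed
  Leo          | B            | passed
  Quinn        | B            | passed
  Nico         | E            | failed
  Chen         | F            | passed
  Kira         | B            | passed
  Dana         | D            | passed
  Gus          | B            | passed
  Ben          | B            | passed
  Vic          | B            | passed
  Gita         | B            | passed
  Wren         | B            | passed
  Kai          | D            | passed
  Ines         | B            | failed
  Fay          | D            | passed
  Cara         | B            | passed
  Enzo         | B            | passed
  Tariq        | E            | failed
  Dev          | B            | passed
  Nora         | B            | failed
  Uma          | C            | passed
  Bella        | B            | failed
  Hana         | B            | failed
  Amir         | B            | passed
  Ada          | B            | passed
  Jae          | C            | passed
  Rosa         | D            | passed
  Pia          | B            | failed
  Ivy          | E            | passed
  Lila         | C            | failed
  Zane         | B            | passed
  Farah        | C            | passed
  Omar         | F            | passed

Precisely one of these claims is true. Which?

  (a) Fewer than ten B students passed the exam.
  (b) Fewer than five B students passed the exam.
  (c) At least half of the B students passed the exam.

(c)

|A| = 19, |A ∩ B| = 14, |A ∖ B| = 5.
(a) requires |A ∩ B| < 10: false.
(b) requires |A ∩ B| < 5: false.
(c) requires |A ∩ B| ≥ |A ∖ B|: true.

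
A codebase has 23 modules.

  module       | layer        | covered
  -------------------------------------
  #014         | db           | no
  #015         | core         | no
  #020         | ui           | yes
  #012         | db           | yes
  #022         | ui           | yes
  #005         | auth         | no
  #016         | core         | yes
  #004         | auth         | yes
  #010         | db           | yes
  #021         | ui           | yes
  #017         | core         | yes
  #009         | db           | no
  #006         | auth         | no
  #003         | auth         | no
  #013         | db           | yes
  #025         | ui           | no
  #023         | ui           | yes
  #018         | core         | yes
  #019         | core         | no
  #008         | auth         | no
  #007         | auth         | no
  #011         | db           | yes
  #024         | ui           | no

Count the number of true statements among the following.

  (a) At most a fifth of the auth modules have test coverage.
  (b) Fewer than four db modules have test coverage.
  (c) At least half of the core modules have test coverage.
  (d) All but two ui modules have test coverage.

3

(a) auth: |A| = 6, |A ∩ B| = 1; needs |A ∩ B| / |A| ≤ 1/5 — true.
(b) db: |A| = 6, |A ∩ B| = 4; needs |A ∩ B| < 4 — false.
(c) core: |A| = 5, |A ∩ B| = 3; needs |A ∩ B| ≥ |A ∖ B| — true.
(d) ui: |A| = 6, |A ∩ B| = 4; needs |A ∖ B| = 2 — true.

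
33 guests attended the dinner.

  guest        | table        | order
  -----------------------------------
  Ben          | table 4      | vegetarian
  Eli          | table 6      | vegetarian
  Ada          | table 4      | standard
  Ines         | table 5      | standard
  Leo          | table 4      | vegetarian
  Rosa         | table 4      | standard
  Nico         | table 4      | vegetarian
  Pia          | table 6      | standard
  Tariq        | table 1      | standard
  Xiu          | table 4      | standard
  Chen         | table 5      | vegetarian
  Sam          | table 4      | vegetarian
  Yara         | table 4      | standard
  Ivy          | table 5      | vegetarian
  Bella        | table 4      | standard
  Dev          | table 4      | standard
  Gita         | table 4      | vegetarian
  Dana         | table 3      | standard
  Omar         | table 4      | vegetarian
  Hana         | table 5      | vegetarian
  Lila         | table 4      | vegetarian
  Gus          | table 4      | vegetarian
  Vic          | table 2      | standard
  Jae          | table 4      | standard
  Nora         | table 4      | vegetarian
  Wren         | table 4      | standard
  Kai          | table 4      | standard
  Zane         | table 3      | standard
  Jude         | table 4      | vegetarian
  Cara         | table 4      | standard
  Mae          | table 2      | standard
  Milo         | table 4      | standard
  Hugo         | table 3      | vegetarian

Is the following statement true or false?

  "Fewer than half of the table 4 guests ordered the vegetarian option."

Truth condition: |A ∩ B| < |A ∖ B|.
|A| = 21, |A ∩ B| = 10, |A ∖ B| = 11.
10 < 11, so the statement is true.

True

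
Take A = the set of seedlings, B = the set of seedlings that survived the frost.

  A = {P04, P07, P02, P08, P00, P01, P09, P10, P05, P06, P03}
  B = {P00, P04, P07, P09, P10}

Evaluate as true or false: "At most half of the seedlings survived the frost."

The determiner here denotes the relation: |A ∩ B| ≤ |A ∖ B|.
A (the restrictor) = {P04, P07, P02, P08, P00, P01, P09, P10, P05, P06, P03}, |A| = 11.
A ∩ B = {P04, P07, P00, P09, P10}, so |A ∩ B| = 5.
A ∖ B = {P02, P08, P01, P05, P06, P03}, so |A ∖ B| = 6.
5 < 6, so the statement is true.

True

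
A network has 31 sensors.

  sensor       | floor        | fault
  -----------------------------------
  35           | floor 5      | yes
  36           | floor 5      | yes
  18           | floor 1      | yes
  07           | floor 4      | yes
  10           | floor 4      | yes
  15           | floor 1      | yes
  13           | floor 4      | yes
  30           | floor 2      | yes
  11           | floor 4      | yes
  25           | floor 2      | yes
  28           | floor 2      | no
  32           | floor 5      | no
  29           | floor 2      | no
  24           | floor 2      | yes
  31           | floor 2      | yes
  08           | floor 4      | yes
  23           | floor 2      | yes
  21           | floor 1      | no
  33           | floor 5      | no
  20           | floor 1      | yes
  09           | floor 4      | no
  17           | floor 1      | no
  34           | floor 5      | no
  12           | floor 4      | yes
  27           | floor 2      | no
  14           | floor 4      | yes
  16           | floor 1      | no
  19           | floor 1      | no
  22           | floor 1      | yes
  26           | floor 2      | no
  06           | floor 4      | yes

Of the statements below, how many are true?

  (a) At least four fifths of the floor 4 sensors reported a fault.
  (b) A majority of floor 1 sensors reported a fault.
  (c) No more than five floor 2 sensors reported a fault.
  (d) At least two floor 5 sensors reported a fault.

(a) floor 4: |A| = 9, |A ∩ B| = 8; needs |A ∩ B| / |A| ≥ 4/5 — true.
(b) floor 1: |A| = 8, |A ∩ B| = 4; needs |A ∩ B| > |A ∖ B| — false.
(c) floor 2: |A| = 9, |A ∩ B| = 5; needs |A ∩ B| ≤ 5 — true.
(d) floor 5: |A| = 5, |A ∩ B| = 2; needs |A ∩ B| ≥ 2 — true.

3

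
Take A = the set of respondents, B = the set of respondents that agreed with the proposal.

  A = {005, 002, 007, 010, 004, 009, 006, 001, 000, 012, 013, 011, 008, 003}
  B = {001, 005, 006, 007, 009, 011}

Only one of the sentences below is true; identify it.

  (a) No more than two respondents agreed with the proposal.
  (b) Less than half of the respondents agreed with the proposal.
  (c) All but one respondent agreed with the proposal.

(b)

|A| = 14, |A ∩ B| = 6, |A ∖ B| = 8.
(a) requires |A ∩ B| ≤ 2: false.
(b) requires |A ∩ B| < |A ∖ B|: true.
(c) requires |A ∖ B| = 1: false.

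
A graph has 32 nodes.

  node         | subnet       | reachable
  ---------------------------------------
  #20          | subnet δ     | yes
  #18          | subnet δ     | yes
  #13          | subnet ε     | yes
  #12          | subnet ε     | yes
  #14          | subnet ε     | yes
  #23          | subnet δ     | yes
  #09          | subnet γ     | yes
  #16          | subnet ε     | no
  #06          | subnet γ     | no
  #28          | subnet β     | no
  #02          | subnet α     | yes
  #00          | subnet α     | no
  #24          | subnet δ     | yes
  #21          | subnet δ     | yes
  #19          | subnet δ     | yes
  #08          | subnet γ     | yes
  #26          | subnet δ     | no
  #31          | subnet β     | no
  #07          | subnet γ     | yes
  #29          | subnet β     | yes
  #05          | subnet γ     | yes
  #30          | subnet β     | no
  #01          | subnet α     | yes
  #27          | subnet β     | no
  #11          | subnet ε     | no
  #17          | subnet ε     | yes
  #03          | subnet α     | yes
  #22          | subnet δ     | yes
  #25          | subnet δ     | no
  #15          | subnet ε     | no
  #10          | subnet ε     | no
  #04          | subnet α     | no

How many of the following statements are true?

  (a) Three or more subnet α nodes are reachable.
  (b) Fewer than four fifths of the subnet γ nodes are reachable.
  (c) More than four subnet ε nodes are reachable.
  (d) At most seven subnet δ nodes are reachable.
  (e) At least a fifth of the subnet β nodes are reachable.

(a) subnet α: |A| = 5, |A ∩ B| = 3; needs |A ∩ B| ≥ 3 — true.
(b) subnet γ: |A| = 5, |A ∩ B| = 4; needs |A ∩ B| / |A| < 4/5 — false.
(c) subnet ε: |A| = 8, |A ∩ B| = 4; needs |A ∩ B| > 4 — false.
(d) subnet δ: |A| = 9, |A ∩ B| = 7; needs |A ∩ B| ≤ 7 — true.
(e) subnet β: |A| = 5, |A ∩ B| = 1; needs |A ∩ B| / |A| ≥ 1/5 — true.

3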